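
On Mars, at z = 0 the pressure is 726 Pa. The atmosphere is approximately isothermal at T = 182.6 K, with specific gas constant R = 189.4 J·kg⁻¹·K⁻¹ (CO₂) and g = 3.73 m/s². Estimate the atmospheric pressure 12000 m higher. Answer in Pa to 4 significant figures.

P ≈ 199.0 Pa

Scale height: H = RT/g = 189.4 × 182.6 / 3.73 = 9272.0 m.
Barometric formula: P = P₀ exp(−z/H).
z/H = 12000/9272.0 = 1.2942; exp(−1.2942) = 0.27412.
P = 726 × 0.27412 = 199.01 Pa.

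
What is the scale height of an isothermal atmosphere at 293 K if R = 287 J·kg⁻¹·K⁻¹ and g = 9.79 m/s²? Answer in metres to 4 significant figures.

H ≈ 8589 m

The scale height of an isothermal atmosphere is H = RT/g.
H = 287 × 293 / 9.79 = 84091/9.79 = 8589.5 m.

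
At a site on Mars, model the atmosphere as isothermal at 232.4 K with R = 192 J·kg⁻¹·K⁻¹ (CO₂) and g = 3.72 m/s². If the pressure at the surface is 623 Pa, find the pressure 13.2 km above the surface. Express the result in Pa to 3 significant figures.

Scale height: H = RT/g = 192 × 232.4 / 3.72 = 11995 m.
Barometric formula: P = P₀ exp(−z/H).
z/H = 13200/11995 = 1.1005; exp(−1.1005) = 0.33270.
P = 623 × 0.33270 = 207.27 Pa.

P ≈ 207 Pa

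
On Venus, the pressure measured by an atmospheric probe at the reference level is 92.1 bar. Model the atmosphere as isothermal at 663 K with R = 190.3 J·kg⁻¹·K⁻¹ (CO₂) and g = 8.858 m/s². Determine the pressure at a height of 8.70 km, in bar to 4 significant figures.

Scale height: H = RT/g = 190.3 × 663 / 8.858 = 14243 m.
Barometric formula: P = P₀ exp(−z/H).
z/H = 8700.0/14243 = 0.61083; exp(−0.61083) = 0.54290.
P = 92.1 × 0.54290 = 50.001 bar.

P ≈ 50.00 bar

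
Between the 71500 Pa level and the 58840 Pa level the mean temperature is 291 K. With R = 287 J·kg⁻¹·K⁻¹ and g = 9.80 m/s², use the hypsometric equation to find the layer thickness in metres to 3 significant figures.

Δz ≈ 1660 m

Hypsometric equation: Δz = (R T̄/g) ln(P₁/P₂).
R T̄/g = 287 × 291 / 9.80 = 8522.1 m.
ln(71500/58840) = ln(1.2152) = 0.19491.
Δz = 8522.1 × 0.19491 = 1661.0 m.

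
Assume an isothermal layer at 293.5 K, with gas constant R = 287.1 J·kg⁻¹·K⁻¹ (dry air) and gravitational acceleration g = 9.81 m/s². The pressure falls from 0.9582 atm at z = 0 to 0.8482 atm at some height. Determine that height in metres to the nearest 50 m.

z ≈ 1050 m

Scale height: H = RT/g = 287.1 × 293.5 / 9.81 = 8589.6 m.
Invert the barometric formula: z = H ln(P₀/P).
P₀/P = 0.9582/0.8482 = 1.1297; ln(1.1297) = 0.12195.
z = 8589.6 × 0.12195 = 1047.5 m.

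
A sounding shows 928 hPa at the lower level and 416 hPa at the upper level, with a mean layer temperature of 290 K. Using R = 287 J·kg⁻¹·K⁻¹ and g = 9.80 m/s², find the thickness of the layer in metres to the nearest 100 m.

Hypsometric equation: Δz = (R T̄/g) ln(P₁/P₂).
R T̄/g = 287 × 290 / 9.80 = 8492.9 m.
ln(928/416) = ln(2.2308) = 0.80236.
Δz = 8492.9 × 0.80236 = 6814.4 m.

Δz ≈ 6800 m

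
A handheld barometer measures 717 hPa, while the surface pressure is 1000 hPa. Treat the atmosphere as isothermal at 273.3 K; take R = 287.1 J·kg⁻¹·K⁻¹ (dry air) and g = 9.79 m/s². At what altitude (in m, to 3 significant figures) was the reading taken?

z ≈ 2670 m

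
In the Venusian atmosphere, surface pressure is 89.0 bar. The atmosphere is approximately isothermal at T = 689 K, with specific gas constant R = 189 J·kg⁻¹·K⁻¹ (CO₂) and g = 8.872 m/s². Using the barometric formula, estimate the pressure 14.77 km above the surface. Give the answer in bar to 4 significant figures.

P ≈ 32.54 bar

Scale height: H = RT/g = 189 × 689 / 8.872 = 14678 m.
Barometric formula: P = P₀ exp(−z/H).
z/H = 14770/14678 = 1.0063; exp(−1.0063) = 0.36557.
P = 89.0 × 0.36557 = 32.536 bar.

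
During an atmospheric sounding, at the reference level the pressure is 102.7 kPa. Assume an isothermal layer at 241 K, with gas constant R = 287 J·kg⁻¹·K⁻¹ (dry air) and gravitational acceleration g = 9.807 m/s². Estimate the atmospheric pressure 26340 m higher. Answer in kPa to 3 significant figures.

P ≈ 2.45 kPa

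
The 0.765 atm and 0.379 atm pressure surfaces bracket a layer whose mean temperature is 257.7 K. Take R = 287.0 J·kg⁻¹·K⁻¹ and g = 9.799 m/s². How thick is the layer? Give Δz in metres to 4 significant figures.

Hypsometric equation: Δz = (R T̄/g) ln(P₁/P₂).
R T̄/g = 287.0 × 257.7 / 9.799 = 7547.7 m.
ln(0.765/0.379) = ln(2.0185) = 0.70235.
Δz = 7547.7 × 0.70235 = 5301.1 m.

Δz ≈ 5301 m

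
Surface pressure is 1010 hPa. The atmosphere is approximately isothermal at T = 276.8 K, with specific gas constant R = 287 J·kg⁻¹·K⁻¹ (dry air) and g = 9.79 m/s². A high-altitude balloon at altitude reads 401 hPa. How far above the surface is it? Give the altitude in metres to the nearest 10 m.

z ≈ 7500 m

Scale height: H = RT/g = 287 × 276.8 / 9.79 = 8114.6 m.
Invert the barometric formula: z = H ln(P₀/P).
P₀/P = 1010/401 = 2.5187; ln(2.5187) = 0.92374.
z = 8114.6 × 0.92374 = 7495.8 m.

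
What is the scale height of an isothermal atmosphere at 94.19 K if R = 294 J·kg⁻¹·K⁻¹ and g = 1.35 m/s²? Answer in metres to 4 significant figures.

H ≈ 20510 m

The scale height of an isothermal atmosphere is H = RT/g.
H = 294 × 94.19 / 1.35 = 27692/1.35 = 20513 m.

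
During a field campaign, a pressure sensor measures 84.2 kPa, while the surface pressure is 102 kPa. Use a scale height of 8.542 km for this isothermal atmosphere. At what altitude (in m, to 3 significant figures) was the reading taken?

z ≈ 1640 m

Invert the barometric formula: z = H ln(P₀/P).
P₀/P = 102/84.2 = 1.2114; ln(1.2114) = 0.19178.
z = 8542.0 × 0.19178 = 1638.2 m.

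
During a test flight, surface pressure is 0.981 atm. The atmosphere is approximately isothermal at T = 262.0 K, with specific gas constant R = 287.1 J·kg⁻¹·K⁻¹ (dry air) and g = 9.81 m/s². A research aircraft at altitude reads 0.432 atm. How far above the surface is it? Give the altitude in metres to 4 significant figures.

Scale height: H = RT/g = 287.1 × 262.0 / 9.81 = 7667.7 m.
Invert the barometric formula: z = H ln(P₀/P).
P₀/P = 0.981/0.432 = 2.2708; ln(2.2708) = 0.82013.
z = 7667.7 × 0.82013 = 6288.5 m.

z ≈ 6289 m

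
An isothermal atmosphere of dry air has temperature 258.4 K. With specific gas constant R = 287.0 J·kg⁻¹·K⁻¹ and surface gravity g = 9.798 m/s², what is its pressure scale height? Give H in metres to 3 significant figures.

H ≈ 7570 m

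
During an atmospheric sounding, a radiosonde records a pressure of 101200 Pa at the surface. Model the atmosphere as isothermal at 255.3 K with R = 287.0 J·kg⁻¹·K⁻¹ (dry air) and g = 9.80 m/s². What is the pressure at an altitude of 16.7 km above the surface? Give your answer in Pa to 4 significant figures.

P ≈ 10840 Pa

Scale height: H = RT/g = 287.0 × 255.3 / 9.80 = 7476.6 m.
Barometric formula: P = P₀ exp(−z/H).
z/H = 16700/7476.6 = 2.2336; exp(−2.2336) = 0.10714.
P = 101200 × 0.10714 = 10843 Pa.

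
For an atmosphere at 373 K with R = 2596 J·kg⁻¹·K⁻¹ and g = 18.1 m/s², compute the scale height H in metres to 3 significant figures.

The scale height of an isothermal atmosphere is H = RT/g.
H = 2596 × 373 / 18.1 = 968310/18.1 = 53498 m.

H ≈ 53500 m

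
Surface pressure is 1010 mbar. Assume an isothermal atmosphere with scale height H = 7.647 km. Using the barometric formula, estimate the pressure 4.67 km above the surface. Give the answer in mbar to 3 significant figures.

P ≈ 548 mbar

Barometric formula: P = P₀ exp(−z/H).
z/H = 4670.0/7647.0 = 0.61070; exp(−0.61070) = 0.54297.
P = 1010 × 0.54297 = 548.40 mbar.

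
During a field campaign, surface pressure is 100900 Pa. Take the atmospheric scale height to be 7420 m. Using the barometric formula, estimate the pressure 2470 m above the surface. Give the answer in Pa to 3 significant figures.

Barometric formula: P = P₀ exp(−z/H).
z/H = 2470.0/7420.0 = 0.33288; exp(−0.33288) = 0.71686.
P = 100900 × 0.71686 = 72331 Pa.

P ≈ 72300 Pa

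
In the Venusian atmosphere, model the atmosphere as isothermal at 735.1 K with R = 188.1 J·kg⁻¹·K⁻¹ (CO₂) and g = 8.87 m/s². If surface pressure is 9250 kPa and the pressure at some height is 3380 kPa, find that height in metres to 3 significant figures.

z ≈ 15700 m

Scale height: H = RT/g = 188.1 × 735.1 / 8.87 = 15589 m.
Invert the barometric formula: z = H ln(P₀/P).
P₀/P = 9250/3380 = 2.7367; ln(2.7367) = 1.0068.
z = 15589 × 1.0068 = 15695 m.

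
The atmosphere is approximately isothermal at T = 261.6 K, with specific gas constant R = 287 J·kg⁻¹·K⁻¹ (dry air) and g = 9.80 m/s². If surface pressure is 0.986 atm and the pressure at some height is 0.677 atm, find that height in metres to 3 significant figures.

z ≈ 2880 m

Scale height: H = RT/g = 287 × 261.6 / 9.80 = 7661.1 m.
Invert the barometric formula: z = H ln(P₀/P).
P₀/P = 0.986/0.677 = 1.4564; ln(1.4564) = 0.37597.
z = 7661.1 × 0.37597 = 2880.3 m.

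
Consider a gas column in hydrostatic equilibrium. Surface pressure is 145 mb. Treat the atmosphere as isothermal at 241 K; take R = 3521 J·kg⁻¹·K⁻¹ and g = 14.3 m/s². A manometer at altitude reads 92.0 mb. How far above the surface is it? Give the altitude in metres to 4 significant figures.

z ≈ 27000 m

Scale height: H = RT/g = 3521 × 241 / 14.3 = 59340 m.
Invert the barometric formula: z = H ln(P₀/P).
P₀/P = 145/92.0 = 1.5761; ln(1.5761) = 0.45495.
z = 59340 × 0.45495 = 26997 m.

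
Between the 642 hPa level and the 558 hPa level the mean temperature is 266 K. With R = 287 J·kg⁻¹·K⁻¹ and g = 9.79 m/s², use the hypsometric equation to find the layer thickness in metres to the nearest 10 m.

Δz ≈ 1090 m

Hypsometric equation: Δz = (R T̄/g) ln(P₁/P₂).
R T̄/g = 287 × 266 / 9.79 = 7798.0 m.
ln(642/558) = ln(1.1505) = 0.14020.
Δz = 7798.0 × 0.14020 = 1093.3 m.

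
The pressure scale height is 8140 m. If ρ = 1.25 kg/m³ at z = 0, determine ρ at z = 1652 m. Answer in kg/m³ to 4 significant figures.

ρ ≈ 1.020 kg/m³

In an isothermal atmosphere, density decays like pressure: ρ = ρ₀ exp(−z/H).
z/H = 1652.0/8140.0 = 0.20295; exp(−0.20295) = 0.81632.
ρ = 1.25 × 0.81632 = 1.0204 kg/m³.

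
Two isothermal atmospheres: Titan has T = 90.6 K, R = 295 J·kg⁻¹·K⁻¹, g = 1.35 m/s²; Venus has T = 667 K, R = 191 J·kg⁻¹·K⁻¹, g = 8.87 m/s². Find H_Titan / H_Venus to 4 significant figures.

H = RT/g for each body.
H_Titan = 295 × 90.6 / 1.35 = 19798 m.
H_Venus = 191 × 667 / 8.87 = 14363 m.
H_Titan/H_Venus = 19798/14363 = 1.3784.

H_Titan/H_Venus ≈ 1.378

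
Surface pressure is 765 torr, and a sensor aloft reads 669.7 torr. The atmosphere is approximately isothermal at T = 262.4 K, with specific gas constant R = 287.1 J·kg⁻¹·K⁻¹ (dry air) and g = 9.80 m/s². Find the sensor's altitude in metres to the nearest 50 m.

Scale height: H = RT/g = 287.1 × 262.4 / 9.80 = 7687.2 m.
Invert the barometric formula: z = H ln(P₀/P).
P₀/P = 765/669.7 = 1.1423; ln(1.1423) = 0.13304.
z = 7687.2 × 0.13304 = 1022.7 m.

z ≈ 1000 m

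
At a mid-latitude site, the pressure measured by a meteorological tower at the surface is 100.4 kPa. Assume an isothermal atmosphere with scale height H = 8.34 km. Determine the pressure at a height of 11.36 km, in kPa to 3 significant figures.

Barometric formula: P = P₀ exp(−z/H).
z/H = 11360/8340.0 = 1.3621; exp(−1.3621) = 0.25612.
P = 100.4 × 0.25612 = 25.714 kPa.

P ≈ 25.7 kPa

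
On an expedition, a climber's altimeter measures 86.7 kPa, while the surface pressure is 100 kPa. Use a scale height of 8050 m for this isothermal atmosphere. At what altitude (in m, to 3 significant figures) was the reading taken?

z ≈ 1150 m

Invert the barometric formula: z = H ln(P₀/P).
P₀/P = 100/86.7 = 1.1534; ln(1.1534) = 0.14271.
z = 8050.0 × 0.14271 = 1148.8 m.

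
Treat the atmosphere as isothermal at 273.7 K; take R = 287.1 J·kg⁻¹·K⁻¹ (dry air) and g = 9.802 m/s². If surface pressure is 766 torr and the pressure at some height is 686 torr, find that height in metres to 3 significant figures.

z ≈ 884 m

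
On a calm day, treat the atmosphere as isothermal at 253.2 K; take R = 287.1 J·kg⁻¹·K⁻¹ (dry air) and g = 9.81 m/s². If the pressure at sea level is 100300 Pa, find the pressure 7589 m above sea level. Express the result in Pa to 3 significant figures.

P ≈ 36000 Pa

Scale height: H = RT/g = 287.1 × 253.2 / 9.81 = 7410.2 m.
Barometric formula: P = P₀ exp(−z/H).
z/H = 7589.0/7410.2 = 1.0241; exp(−1.0241) = 0.35912.
P = 100300 × 0.35912 = 36020 Pa.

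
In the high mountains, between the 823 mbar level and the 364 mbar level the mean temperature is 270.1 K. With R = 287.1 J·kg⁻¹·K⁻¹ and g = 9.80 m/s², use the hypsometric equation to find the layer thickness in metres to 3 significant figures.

Hypsometric equation: Δz = (R T̄/g) ln(P₁/P₂).
R T̄/g = 287.1 × 270.1 / 9.80 = 7912.8 m.
ln(823/364) = ln(2.2610) = 0.81581.
Δz = 7912.8 × 0.81581 = 6455.3 m.

Δz ≈ 6460 m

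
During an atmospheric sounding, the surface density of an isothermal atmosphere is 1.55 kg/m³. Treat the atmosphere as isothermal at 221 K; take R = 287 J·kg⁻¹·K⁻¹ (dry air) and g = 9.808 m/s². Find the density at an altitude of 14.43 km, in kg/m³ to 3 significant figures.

ρ ≈ 0.166 kg/m³

Scale height: H = RT/g = 287 × 221 / 9.808 = 6466.9 m.
In an isothermal atmosphere, density decays like pressure: ρ = ρ₀ exp(−z/H).
z/H = 14430/6466.9 = 2.2314; exp(−2.2314) = 0.10738.
ρ = 1.55 × 0.10738 = 0.16644 kg/m³.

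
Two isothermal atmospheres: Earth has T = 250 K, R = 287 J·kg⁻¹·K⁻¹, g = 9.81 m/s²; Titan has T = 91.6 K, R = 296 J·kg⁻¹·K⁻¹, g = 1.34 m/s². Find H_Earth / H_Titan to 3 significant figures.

H_Earth/H_Titan ≈ 0.361

H = RT/g for each body.
H_Earth = 287 × 250 / 9.81 = 7314.0 m.
H_Titan = 296 × 91.6 / 1.34 = 20234 m.
H_Earth/H_Titan = 7314.0/20234 = 0.36147.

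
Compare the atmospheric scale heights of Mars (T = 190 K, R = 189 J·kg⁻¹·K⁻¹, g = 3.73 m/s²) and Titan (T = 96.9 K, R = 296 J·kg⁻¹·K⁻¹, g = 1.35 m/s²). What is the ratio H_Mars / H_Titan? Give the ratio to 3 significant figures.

H = RT/g for each body.
H_Mars = 189 × 190 / 3.73 = 9627.3 m.
H_Titan = 296 × 96.9 / 1.35 = 21246 m.
H_Mars/H_Titan = 9627.3/21246 = 0.45313.

H_Mars/H_Titan ≈ 0.453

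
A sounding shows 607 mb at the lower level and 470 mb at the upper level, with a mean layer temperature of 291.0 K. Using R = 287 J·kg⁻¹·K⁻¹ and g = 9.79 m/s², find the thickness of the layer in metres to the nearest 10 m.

Hypsometric equation: Δz = (R T̄/g) ln(P₁/P₂).
R T̄/g = 287 × 291.0 / 9.79 = 8530.8 m.
ln(607/470) = ln(1.2915) = 0.25580.
Δz = 8530.8 × 0.25580 = 2182.2 m.

Δz ≈ 2180 m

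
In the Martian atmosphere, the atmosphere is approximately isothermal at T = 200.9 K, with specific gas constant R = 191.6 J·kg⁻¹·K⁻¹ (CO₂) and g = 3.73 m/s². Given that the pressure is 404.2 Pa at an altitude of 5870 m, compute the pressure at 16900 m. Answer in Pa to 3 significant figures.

P ≈ 139 Pa

Scale height: H = RT/g = 191.6 × 200.9 / 3.73 = 10320 m.
Between two levels, P₂ = P₁ exp(−Δz/H) with Δz = z₂ − z₁.
Δz = 16900 − 5870.0 = 11030 m; Δz/H = 11030/10320 = 1.0688.
P₂ = 404.2 × exp(−1.0688) = 404.2 × 0.34342 = 138.81 Pa.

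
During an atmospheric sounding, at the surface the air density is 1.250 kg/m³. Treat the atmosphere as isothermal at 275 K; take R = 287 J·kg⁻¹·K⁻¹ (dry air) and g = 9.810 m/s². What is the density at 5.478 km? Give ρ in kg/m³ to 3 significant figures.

ρ ≈ 0.633 kg/m³

Scale height: H = RT/g = 287 × 275 / 9.810 = 8045.4 m.
In an isothermal atmosphere, density decays like pressure: ρ = ρ₀ exp(−z/H).
z/H = 5478.0/8045.4 = 0.68089; exp(−0.68089) = 0.50617.
ρ = 1.250 × 0.50617 = 0.63271 kg/m³.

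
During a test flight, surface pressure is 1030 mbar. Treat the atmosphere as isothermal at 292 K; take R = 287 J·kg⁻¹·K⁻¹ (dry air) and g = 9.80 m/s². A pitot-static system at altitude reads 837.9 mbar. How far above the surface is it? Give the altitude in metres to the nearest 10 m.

z ≈ 1770 m

Scale height: H = RT/g = 287 × 292 / 9.80 = 8551.4 m.
Invert the barometric formula: z = H ln(P₀/P).
P₀/P = 1030/837.9 = 1.2293; ln(1.2293) = 0.20644.
z = 8551.4 × 0.20644 = 1765.4 m.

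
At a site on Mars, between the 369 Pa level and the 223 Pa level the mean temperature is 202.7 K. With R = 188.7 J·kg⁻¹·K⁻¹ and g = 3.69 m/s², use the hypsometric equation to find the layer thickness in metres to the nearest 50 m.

Hypsometric equation: Δz = (R T̄/g) ln(P₁/P₂).
R T̄/g = 188.7 × 202.7 / 3.69 = 10366 m.
ln(369/223) = ln(1.6547) = 0.50362.
Δz = 10366 × 0.50362 = 5220.5 m.

Δz ≈ 5200 m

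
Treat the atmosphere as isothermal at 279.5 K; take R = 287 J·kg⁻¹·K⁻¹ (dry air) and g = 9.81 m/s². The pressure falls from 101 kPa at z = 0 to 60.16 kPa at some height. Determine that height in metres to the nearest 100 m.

Scale height: H = RT/g = 287 × 279.5 / 9.81 = 8177.0 m.
Invert the barometric formula: z = H ln(P₀/P).
P₀/P = 101/60.16 = 1.6789; ln(1.6789) = 0.51814.
z = 8177.0 × 0.51814 = 4236.8 m.

z ≈ 4200 m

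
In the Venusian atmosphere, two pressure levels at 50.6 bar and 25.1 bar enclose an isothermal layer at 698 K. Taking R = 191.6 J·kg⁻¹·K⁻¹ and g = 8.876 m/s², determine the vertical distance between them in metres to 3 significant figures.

Δz ≈ 10600 m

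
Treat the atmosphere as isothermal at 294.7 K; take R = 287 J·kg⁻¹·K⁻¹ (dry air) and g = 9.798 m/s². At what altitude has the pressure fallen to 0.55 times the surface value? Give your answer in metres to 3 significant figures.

z ≈ 5160 m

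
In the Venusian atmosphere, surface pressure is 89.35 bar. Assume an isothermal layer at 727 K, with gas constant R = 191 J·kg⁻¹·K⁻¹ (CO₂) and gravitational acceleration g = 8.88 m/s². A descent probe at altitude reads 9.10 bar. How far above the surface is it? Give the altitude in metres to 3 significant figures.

z ≈ 35700 m

Scale height: H = RT/g = 191 × 727 / 8.88 = 15637 m.
Invert the barometric formula: z = H ln(P₀/P).
P₀/P = 89.35/9.10 = 9.8187; ln(9.8187) = 2.2843.
z = 15637 × 2.2843 = 35720 m.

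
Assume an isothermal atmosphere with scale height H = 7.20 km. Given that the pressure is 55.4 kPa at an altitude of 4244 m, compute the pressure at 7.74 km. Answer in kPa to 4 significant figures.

Between two levels, P₂ = P₁ exp(−Δz/H) with Δz = z₂ − z₁.
Δz = 7740.0 − 4244.0 = 3496.0 m; Δz/H = 3496.0/7200.0 = 0.48556.
P₂ = 55.4 × exp(−0.48556) = 55.4 × 0.61535 = 34.090 kPa.

P ≈ 34.09 kPa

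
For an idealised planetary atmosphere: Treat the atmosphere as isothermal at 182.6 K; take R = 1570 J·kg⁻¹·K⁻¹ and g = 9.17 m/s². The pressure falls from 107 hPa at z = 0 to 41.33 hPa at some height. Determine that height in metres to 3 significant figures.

Scale height: H = RT/g = 1570 × 182.6 / 9.17 = 31263 m.
Invert the barometric formula: z = H ln(P₀/P).
P₀/P = 107/41.33 = 2.5889; ln(2.5889) = 0.95123.
z = 31263 × 0.95123 = 29738 m.

z ≈ 29700 m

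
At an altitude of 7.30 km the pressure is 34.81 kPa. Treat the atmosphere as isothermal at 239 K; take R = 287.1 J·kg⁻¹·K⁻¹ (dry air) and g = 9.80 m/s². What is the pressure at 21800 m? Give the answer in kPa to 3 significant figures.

Scale height: H = RT/g = 287.1 × 239 / 9.80 = 7001.7 m.
Between two levels, P₂ = P₁ exp(−Δz/H) with Δz = z₂ − z₁.
Δz = 21800 − 7300.0 = 14500 m; Δz/H = 14500/7001.7 = 2.0709.
P₂ = 34.81 × exp(−2.0709) = 34.81 × 0.12607 = 4.3885 kPa.

P ≈ 4.39 kPa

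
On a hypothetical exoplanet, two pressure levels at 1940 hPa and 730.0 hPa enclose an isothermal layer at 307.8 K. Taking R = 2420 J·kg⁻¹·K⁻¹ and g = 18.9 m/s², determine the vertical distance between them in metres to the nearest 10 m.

Hypsometric equation: Δz = (R T̄/g) ln(P₁/P₂).
R T̄/g = 2420 × 307.8 / 18.9 = 39411 m.
ln(1940/730.0) = ln(2.6575) = 0.97739.
Δz = 39411 × 0.97739 = 38520 m.

Δz ≈ 38520 m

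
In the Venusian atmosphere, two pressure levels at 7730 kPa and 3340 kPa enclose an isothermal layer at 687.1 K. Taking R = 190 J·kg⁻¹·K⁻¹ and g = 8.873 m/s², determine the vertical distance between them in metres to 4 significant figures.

Δz ≈ 12350 m

Hypsometric equation: Δz = (R T̄/g) ln(P₁/P₂).
R T̄/g = 190 × 687.1 / 8.873 = 14713 m.
ln(7730/3340) = ln(2.3144) = 0.83915.
Δz = 14713 × 0.83915 = 12346 m.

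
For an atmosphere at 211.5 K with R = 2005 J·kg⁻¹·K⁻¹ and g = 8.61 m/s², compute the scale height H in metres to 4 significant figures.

The scale height of an isothermal atmosphere is H = RT/g.
H = 2005 × 211.5 / 8.61 = 424060/8.61 = 49252 m.

H ≈ 49250 m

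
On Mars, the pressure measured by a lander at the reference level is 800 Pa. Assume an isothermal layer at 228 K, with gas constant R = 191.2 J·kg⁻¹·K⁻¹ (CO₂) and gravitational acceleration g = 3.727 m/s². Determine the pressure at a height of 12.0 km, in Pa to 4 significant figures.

Scale height: H = RT/g = 191.2 × 228 / 3.727 = 11697 m.
Barometric formula: P = P₀ exp(−z/H).
z/H = 12000/11697 = 1.0259; exp(−1.0259) = 0.35847.
P = 800 × 0.35847 = 286.78 Pa.

P ≈ 286.8 Pa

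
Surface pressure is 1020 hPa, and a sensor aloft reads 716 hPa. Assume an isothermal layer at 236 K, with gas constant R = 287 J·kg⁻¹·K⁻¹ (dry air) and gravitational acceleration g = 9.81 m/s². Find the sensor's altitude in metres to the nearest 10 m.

z ≈ 2440 m

Scale height: H = RT/g = 287 × 236 / 9.81 = 6904.4 m.
Invert the barometric formula: z = H ln(P₀/P).
P₀/P = 1020/716 = 1.4246; ln(1.4246) = 0.35389.
z = 6904.4 × 0.35389 = 2443.4 m.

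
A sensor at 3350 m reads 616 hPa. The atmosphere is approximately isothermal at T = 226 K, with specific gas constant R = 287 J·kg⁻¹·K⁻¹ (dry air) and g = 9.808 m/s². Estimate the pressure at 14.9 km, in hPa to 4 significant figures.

P ≈ 107.4 hPa

Scale height: H = RT/g = 287 × 226 / 9.808 = 6613.2 m.
Between two levels, P₂ = P₁ exp(−Δz/H) with Δz = z₂ − z₁.
Δz = 14900 − 3350.0 = 11550 m; Δz/H = 11550/6613.2 = 1.7465.
P₂ = 616 × exp(−1.7465) = 616 × 0.17438 = 107.42 hPa.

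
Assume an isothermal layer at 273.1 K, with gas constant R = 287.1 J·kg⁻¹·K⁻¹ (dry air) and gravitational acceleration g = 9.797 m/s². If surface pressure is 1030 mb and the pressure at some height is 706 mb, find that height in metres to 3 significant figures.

Scale height: H = RT/g = 287.1 × 273.1 / 9.797 = 8003.2 m.
Invert the barometric formula: z = H ln(P₀/P).
P₀/P = 1030/706 = 1.4589; ln(1.4589) = 0.37768.
z = 8003.2 × 0.37768 = 3022.6 m.

z ≈ 3020 m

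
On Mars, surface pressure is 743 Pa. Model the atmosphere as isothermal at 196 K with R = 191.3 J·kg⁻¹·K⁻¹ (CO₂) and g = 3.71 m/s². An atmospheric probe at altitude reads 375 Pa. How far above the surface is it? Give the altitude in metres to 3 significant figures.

z ≈ 6910 m

Scale height: H = RT/g = 191.3 × 196 / 3.71 = 10106 m.
Invert the barometric formula: z = H ln(P₀/P).
P₀/P = 743/375 = 1.9813; ln(1.9813) = 0.68375.
z = 10106 × 0.68375 = 6910.0 m.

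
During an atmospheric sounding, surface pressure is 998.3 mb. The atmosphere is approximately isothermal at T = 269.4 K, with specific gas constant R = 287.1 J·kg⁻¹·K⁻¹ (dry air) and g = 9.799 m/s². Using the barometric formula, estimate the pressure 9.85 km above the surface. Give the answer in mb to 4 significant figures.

P ≈ 286.6 mb

Scale height: H = RT/g = 287.1 × 269.4 / 9.799 = 7893.1 m.
Barometric formula: P = P₀ exp(−z/H).
z/H = 9850.0/7893.1 = 1.2479; exp(−1.2479) = 0.28711.
P = 998.3 × 0.28711 = 286.62 mb.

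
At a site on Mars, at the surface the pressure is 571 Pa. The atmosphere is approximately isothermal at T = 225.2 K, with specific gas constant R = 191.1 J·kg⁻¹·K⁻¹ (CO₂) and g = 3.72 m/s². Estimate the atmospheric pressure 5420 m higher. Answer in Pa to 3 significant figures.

Scale height: H = RT/g = 191.1 × 225.2 / 3.72 = 11569 m.
Barometric formula: P = P₀ exp(−z/H).
z/H = 5420.0/11569 = 0.46849; exp(−0.46849) = 0.62595.
P = 571 × 0.62595 = 357.42 Pa.

P ≈ 357 Pa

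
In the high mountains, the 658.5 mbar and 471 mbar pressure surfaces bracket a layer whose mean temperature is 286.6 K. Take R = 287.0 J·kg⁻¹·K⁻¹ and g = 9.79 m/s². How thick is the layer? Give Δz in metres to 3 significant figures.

Δz ≈ 2820 m

Hypsometric equation: Δz = (R T̄/g) ln(P₁/P₂).
R T̄/g = 287.0 × 286.6 / 9.79 = 8401.9 m.
ln(658.5/471) = ln(1.3981) = 0.33511.
Δz = 8401.9 × 0.33511 = 2815.6 m.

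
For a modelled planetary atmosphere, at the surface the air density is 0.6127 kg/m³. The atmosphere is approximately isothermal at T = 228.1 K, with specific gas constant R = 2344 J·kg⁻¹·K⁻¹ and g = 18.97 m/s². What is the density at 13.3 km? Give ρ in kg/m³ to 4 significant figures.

Scale height: H = RT/g = 2344 × 228.1 / 18.97 = 28185 m.
In an isothermal atmosphere, density decays like pressure: ρ = ρ₀ exp(−z/H).
z/H = 13300/28185 = 0.47188; exp(−0.47188) = 0.62383.
ρ = 0.6127 × 0.62383 = 0.38222 kg/m³.

ρ ≈ 0.3822 kg/m³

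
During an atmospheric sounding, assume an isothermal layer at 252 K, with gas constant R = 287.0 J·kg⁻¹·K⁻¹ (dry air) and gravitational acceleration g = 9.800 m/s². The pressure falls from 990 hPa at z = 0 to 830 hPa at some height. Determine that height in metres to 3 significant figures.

z ≈ 1300 m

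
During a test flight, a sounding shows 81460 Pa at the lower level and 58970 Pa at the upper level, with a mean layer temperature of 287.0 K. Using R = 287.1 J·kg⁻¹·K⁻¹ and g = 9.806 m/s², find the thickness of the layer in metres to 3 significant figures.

Δz ≈ 2710 m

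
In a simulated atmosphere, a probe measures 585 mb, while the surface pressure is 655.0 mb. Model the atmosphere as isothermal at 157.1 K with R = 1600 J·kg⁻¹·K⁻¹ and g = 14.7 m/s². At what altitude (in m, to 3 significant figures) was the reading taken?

z ≈ 1930 m

Scale height: H = RT/g = 1600 × 157.1 / 14.7 = 17099 m.
Invert the barometric formula: z = H ln(P₀/P).
P₀/P = 655.0/585 = 1.1197; ln(1.1197) = 0.11306.
z = 17099 × 0.11306 = 1933.2 m.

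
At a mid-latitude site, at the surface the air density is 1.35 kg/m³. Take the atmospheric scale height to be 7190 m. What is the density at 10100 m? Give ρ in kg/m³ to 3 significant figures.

ρ ≈ 0.331 kg/m³

In an isothermal atmosphere, density decays like pressure: ρ = ρ₀ exp(−z/H).
z/H = 10100/7190.0 = 1.4047; exp(−1.4047) = 0.24544.
ρ = 1.35 × 0.24544 = 0.33134 kg/m³.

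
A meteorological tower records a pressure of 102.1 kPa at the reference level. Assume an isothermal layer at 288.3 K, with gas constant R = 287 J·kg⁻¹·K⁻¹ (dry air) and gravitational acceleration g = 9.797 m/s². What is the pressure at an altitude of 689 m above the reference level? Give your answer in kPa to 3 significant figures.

Scale height: H = RT/g = 287 × 288.3 / 9.797 = 8445.7 m.
Barometric formula: P = P₀ exp(−z/H).
z/H = 689.00/8445.7 = 0.081580; exp(−0.081580) = 0.92166.
P = 102.1 × 0.92166 = 94.101 kPa.

P ≈ 94.1 kPa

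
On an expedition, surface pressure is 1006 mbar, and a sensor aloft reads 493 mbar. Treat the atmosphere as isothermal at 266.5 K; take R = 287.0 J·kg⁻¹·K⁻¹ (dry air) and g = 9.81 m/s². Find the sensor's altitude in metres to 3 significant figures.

Scale height: H = RT/g = 287.0 × 266.5 / 9.81 = 7796.7 m.
Invert the barometric formula: z = H ln(P₀/P).
P₀/P = 1006/493 = 2.0406; ln(2.0406) = 0.71324.
z = 7796.7 × 0.71324 = 5560.9 m.

z ≈ 5560 m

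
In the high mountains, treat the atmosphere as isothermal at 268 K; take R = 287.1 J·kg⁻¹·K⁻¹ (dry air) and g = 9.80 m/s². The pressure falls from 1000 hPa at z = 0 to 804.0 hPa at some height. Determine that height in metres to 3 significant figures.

z ≈ 1710 m

Scale height: H = RT/g = 287.1 × 268 / 9.80 = 7851.3 m.
Invert the barometric formula: z = H ln(P₀/P).
P₀/P = 1000/804.0 = 1.2438; ln(1.2438) = 0.21817.
z = 7851.3 × 0.21817 = 1712.9 m.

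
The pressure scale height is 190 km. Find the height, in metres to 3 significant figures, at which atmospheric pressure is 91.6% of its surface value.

Set P/P₀ = exp(−z/H) = 0.916, so z = −H ln(0.916).
−ln(0.916) = 0.087739; z = 190000 × 0.087739 = 16670 m.

z ≈ 16700 m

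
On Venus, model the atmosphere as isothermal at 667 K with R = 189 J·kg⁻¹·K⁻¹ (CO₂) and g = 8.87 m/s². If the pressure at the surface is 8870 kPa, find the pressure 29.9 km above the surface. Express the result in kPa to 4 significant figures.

P ≈ 1082 kPa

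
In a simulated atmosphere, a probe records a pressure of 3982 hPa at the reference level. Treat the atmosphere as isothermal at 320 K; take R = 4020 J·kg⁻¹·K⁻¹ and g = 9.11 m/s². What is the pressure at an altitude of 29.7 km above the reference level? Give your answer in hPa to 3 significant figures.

P ≈ 3230 hPa

Scale height: H = RT/g = 4020 × 320 / 9.11 = 141210 m.
Barometric formula: P = P₀ exp(−z/H).
z/H = 29700/141210 = 0.21033; exp(−0.21033) = 0.81032.
P = 3982 × 0.81032 = 3226.7 hPa.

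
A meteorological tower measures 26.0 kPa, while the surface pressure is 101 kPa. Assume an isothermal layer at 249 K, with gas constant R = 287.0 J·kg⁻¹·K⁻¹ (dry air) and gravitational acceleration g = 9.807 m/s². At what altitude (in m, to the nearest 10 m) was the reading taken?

Scale height: H = RT/g = 287.0 × 249 / 9.807 = 7286.9 m.
Invert the barometric formula: z = H ln(P₀/P).
P₀/P = 101/26.0 = 3.8846; ln(3.8846) = 1.3570.
z = 7286.9 × 1.3570 = 9888.3 m.

z ≈ 9890 m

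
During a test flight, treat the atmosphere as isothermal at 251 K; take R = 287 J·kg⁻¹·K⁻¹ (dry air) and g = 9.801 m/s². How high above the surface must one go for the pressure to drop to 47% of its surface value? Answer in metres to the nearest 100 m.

Scale height: H = RT/g = 287 × 251 / 9.801 = 7350.0 m.
Set P/P₀ = exp(−z/H) = 0.47, so z = −H ln(0.47).
−ln(0.47) = 0.75502; z = 7350.0 × 0.75502 = 5549.4 m.

z ≈ 5500 m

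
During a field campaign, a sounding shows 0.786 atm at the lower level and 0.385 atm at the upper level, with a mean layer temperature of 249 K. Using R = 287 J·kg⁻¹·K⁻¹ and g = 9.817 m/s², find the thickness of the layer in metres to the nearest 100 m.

Hypsometric equation: Δz = (R T̄/g) ln(P₁/P₂).
R T̄/g = 287 × 249 / 9.817 = 7279.5 m.
ln(0.786/0.385) = ln(2.0416) = 0.71373.
Δz = 7279.5 × 0.71373 = 5195.6 m.

Δz ≈ 5200 m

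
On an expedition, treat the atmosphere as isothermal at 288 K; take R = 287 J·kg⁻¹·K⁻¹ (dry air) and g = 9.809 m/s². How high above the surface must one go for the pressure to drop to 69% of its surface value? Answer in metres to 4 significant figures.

Scale height: H = RT/g = 287 × 288 / 9.809 = 8426.5 m.
Set P/P₀ = exp(−z/H) = 0.69, so z = −H ln(0.69).
−ln(0.69) = 0.37106; z = 8426.5 × 0.37106 = 3126.7 m.

z ≈ 3127 m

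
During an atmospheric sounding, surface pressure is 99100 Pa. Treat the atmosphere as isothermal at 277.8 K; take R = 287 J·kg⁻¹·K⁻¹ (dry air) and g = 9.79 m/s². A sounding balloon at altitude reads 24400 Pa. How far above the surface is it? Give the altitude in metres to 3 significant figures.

z ≈ 11400 m

Scale height: H = RT/g = 287 × 277.8 / 9.79 = 8143.9 m.
Invert the barometric formula: z = H ln(P₀/P).
P₀/P = 99100/24400 = 4.0615; ln(4.0615) = 1.4016.
z = 8143.9 × 1.4016 = 11414 m.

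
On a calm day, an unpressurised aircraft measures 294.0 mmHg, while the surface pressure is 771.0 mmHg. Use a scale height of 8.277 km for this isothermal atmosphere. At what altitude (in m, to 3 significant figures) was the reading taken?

Invert the barometric formula: z = H ln(P₀/P).
P₀/P = 771.0/294.0 = 2.6224; ln(2.6224) = 0.96409.
z = 8277.0 × 0.96409 = 7979.8 m.

z ≈ 7980 m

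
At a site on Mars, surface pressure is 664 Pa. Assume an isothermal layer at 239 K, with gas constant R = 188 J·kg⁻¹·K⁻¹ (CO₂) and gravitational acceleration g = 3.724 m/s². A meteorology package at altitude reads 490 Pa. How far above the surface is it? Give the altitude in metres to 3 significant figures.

z ≈ 3670 m

Scale height: H = RT/g = 188 × 239 / 3.724 = 12066 m.
Invert the barometric formula: z = H ln(P₀/P).
P₀/P = 664/490 = 1.3551; ln(1.3551) = 0.30388.
z = 12066 × 0.30388 = 3666.6 m.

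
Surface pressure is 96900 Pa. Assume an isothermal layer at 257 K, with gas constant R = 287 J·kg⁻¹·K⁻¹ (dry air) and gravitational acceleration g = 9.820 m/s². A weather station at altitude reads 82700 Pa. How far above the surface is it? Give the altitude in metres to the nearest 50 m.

Scale height: H = RT/g = 287 × 257 / 9.820 = 7511.1 m.
Invert the barometric formula: z = H ln(P₀/P).
P₀/P = 96900/82700 = 1.1717; ln(1.1717) = 0.15846.
z = 7511.1 × 0.15846 = 1190.2 m.

z ≈ 1200 m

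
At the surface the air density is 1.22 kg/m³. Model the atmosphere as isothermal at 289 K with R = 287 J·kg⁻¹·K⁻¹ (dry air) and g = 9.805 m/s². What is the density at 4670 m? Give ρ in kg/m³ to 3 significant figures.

ρ ≈ 0.702 kg/m³

Scale height: H = RT/g = 287 × 289 / 9.805 = 8459.3 m.
In an isothermal atmosphere, density decays like pressure: ρ = ρ₀ exp(−z/H).
z/H = 4670.0/8459.3 = 0.55206; exp(−0.55206) = 0.57576.
ρ = 1.22 × 0.57576 = 0.70243 kg/m³.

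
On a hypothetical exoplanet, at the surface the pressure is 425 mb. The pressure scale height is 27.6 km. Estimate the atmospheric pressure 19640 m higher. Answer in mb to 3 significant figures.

Barometric formula: P = P₀ exp(−z/H).
z/H = 19640/27600 = 0.71159; exp(−0.71159) = 0.49086.
P = 425 × 0.49086 = 208.62 mb.

P ≈ 209 mb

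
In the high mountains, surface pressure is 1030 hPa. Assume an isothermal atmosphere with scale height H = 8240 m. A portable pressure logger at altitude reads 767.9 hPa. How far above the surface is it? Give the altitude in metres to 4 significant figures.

Invert the barometric formula: z = H ln(P₀/P).
P₀/P = 1030/767.9 = 1.3413; ln(1.3413) = 0.29364.
z = 8240.0 × 0.29364 = 2419.6 m.

z ≈ 2420 m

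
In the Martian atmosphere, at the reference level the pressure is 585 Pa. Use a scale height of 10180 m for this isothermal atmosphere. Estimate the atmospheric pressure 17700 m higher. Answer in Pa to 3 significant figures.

P ≈ 103 Pa

Barometric formula: P = P₀ exp(−z/H).
z/H = 17700/10180 = 1.7387; exp(−1.7387) = 0.17575.
P = 585 × 0.17575 = 102.81 Pa.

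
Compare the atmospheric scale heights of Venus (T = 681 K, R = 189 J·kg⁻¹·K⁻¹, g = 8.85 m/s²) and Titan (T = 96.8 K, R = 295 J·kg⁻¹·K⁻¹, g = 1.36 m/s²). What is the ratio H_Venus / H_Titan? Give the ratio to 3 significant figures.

H_Venus/H_Titan ≈ 0.693

H = RT/g for each body.
H_Venus = 189 × 681 / 8.85 = 14543 m.
H_Titan = 295 × 96.8 / 1.36 = 20997 m.
H_Venus/H_Titan = 14543/20997 = 0.69262.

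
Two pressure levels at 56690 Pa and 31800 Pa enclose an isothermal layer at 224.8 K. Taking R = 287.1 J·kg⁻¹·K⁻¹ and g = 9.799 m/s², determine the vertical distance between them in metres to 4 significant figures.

Δz ≈ 3808 m

Hypsometric equation: Δz = (R T̄/g) ln(P₁/P₂).
R T̄/g = 287.1 × 224.8 / 9.799 = 6586.4 m.
ln(56690/31800) = ln(1.7827) = 0.57813.
Δz = 6586.4 × 0.57813 = 3807.8 m.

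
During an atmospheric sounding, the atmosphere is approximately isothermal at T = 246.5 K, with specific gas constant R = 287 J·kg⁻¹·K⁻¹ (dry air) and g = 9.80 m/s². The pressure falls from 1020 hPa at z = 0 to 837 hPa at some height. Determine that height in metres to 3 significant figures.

Scale height: H = RT/g = 287 × 246.5 / 9.80 = 7218.9 m.
Invert the barometric formula: z = H ln(P₀/P).
P₀/P = 1020/837 = 1.2186; ln(1.2186) = 0.19770.
z = 7218.9 × 0.19770 = 1427.2 m.

z ≈ 1430 m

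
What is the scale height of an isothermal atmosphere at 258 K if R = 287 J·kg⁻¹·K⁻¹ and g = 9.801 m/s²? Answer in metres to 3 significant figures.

The scale height of an isothermal atmosphere is H = RT/g.
H = 287 × 258 / 9.801 = 74046/9.801 = 7554.9 m.

H ≈ 7550 m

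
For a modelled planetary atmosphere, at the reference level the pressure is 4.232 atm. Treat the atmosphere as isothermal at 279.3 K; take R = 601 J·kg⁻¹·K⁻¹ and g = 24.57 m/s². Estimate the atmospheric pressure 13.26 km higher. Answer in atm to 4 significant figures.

P ≈ 0.6076 atm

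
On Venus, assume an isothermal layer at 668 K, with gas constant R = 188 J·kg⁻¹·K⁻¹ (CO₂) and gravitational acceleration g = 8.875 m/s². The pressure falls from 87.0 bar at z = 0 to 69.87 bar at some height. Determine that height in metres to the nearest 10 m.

Scale height: H = RT/g = 188 × 668 / 8.875 = 14150 m.
Invert the barometric formula: z = H ln(P₀/P).
P₀/P = 87.0/69.87 = 1.2452; ln(1.2452) = 0.21930.
z = 14150 × 0.21930 = 3103.1 m.

z ≈ 3100 m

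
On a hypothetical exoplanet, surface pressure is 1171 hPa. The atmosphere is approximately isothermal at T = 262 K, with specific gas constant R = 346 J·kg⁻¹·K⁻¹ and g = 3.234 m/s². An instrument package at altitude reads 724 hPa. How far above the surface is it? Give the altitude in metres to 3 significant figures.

z ≈ 13500 m

Scale height: H = RT/g = 346 × 262 / 3.234 = 28031 m.
Invert the barometric formula: z = H ln(P₀/P).
P₀/P = 1171/724 = 1.6174; ln(1.6174) = 0.48082.
z = 28031 × 0.48082 = 13478 m.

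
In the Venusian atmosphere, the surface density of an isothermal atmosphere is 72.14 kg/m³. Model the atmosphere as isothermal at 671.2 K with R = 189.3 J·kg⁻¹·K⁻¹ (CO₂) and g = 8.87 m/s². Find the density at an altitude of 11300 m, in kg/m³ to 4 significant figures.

Scale height: H = RT/g = 189.3 × 671.2 / 8.87 = 14324 m.
In an isothermal atmosphere, density decays like pressure: ρ = ρ₀ exp(−z/H).
z/H = 11300/14324 = 0.78889; exp(−0.78889) = 0.45435.
ρ = 72.14 × 0.45435 = 32.777 kg/m³.

ρ ≈ 32.78 kg/m³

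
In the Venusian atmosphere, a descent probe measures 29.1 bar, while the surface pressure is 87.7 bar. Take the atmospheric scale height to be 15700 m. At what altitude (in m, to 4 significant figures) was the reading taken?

Invert the barometric formula: z = H ln(P₀/P).
P₀/P = 87.7/29.1 = 3.0137; ln(3.0137) = 1.1032.
z = 15700 × 1.1032 = 17320 m.

z ≈ 17320 m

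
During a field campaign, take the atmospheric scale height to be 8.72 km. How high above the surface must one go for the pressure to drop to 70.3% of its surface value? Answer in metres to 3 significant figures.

z ≈ 3070 m

Set P/P₀ = exp(−z/H) = 0.703, so z = −H ln(0.703).
−ln(0.703) = 0.35240; z = 8720.0 × 0.35240 = 3072.9 m.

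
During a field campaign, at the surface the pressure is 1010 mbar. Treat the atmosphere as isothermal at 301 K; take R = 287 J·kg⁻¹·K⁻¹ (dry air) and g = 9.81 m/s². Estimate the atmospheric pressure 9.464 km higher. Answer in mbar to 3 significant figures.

P ≈ 345 mbar

Scale height: H = RT/g = 287 × 301 / 9.81 = 8806.0 m.
Barometric formula: P = P₀ exp(−z/H).
z/H = 9464.0/8806.0 = 1.0747; exp(−1.0747) = 0.34140.
P = 1010 × 0.34140 = 344.81 mbar.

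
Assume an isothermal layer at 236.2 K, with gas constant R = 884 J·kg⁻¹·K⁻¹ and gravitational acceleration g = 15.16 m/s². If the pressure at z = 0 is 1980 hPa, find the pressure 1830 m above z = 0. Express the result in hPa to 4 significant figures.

Scale height: H = RT/g = 884 × 236.2 / 15.16 = 13773 m.
Barometric formula: P = P₀ exp(−z/H).
z/H = 1830.0/13773 = 0.13287; exp(−0.13287) = 0.87558.
P = 1980 × 0.87558 = 1733.6 hPa.

P ≈ 1734 hPa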